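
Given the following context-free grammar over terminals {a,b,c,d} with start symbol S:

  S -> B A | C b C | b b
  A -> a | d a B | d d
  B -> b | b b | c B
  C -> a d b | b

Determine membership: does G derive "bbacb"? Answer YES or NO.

CNF form of G:
  S -> B A | C X6 | T2 T2
  A -> T0 T0 | T0 X4 | a
  B -> T2 T2 | T3 B | b
  C -> T1 X5 | b
  T0 -> d
  T1 -> a
  T2 -> b
  T3 -> c
  X4 -> T1 B
  X5 -> T0 T2
  X6 -> T2 C

CYK fill:
  T[0,0] 'b' = {B,C,T2}  orig:{B,C}
  T[1,1] 'b' = {B,C,T2}  orig:{B,C}
  T[2,2] 'a' = {A,T1}  orig:{A}
  T[3,3] 'c' = {T3}  orig:{}
  T[4,4] 'b' = {B,C,T2}  orig:{B,C}
  T[0,1] 'bb' = {B,S,X6}  orig:{B,S}
  T[1,2] 'ba' = {S}
  T[2,3] 'ac' = ∅
  T[3,4] 'cb' = {B}
  T[0,2] 'bba' = {S}
  T[1,3] 'bac' = ∅
  T[2,4] 'acb' = {X4}  orig:{}
  T[0,3] 'bbac' = ∅
  T[1,4] 'bacb' = ∅
  T[0,4] 'bbacb' = ∅

S ∉ T[0,4] ⇒ NO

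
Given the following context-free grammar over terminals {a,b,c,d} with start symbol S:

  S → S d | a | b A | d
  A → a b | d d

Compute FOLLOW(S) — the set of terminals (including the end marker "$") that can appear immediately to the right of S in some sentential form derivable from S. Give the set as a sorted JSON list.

FIRST iteration:
[1]
  A via A→a b: +{a}
  A via A→d d: +{d}
  S via S→a: +{a}
  S via S→b A: +{b}
  S via S→d: +{d}
  FIRST[S]={a,b,d}  FIRST[A]={a,d}
[2] (no change)
  FIRST[S]={a,b,d}  FIRST[A]={a,d}

FOLLOW sets:
initialize: $ ∈ FOLLOW(S)
[1]
  S→S d: FOLLOW(S) ⊇ FIRST(d) = {d}; new: +{d}
  S→b A: FOLLOW(A) ⊇ FOLLOW(S) ⊇ {$,d}; new: +{$,d}
  FOLLOW(S)={$,d}  FOLLOW(A)={$,d}
[2] — fixpoint
  FOLLOW(S)={$,d}  FOLLOW(A)={$,d}

FOLLOW(S) = ["$", "d"]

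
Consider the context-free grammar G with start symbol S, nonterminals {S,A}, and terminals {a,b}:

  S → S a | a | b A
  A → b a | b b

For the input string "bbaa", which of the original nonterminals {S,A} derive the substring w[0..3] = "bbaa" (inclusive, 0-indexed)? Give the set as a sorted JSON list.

CNF form of G:
  S -> S T1 | T0 A | a
  A -> T0 T0 | T0 T1
  T0 -> b
  T1 -> a

CYK table (by increasing span), restricted to cells inside w[0..3]:
  cell(0,0) b: {T0}  orig:{}
  cell(1,1) b: {T0}  orig:{}
  cell(2,2) a: {S,T1}  orig:{S}
  cell(3,3) a: {S,T1}  orig:{S}
  cell(0,1) bb: {A}
  cell(1,2) ba: {A}
  cell(2,3) aa: {S}
  cell(0,2) bba: {S}
  cell(1,3) baa: ∅
  cell(0,3) bbaa: {S}

Original NTs in T[0,3] deriving "bbaa": ["S"]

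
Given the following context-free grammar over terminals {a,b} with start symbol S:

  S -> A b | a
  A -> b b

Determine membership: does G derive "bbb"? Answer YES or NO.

CNF form of G:
  S -> A T0 | a
  A -> T0 T0
  T0 -> b

CYK table (by increasing span):
  T[0,0] 'b' = {T0}  orig:{}
  T[1,1] 'b' = {T0}  orig:{}
  T[2,2] 'b' = {T0}  orig:{}
  T[0,1] 'bb' = {A}
  T[1,2] 'bb' = {A}
  T[0,2] 'bbb' = {S}

S ∈ T[0,2] ⇒ YES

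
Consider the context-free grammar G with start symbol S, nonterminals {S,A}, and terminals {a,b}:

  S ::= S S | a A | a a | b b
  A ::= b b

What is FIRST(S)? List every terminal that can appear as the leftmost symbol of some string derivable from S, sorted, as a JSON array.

FIRST iteration:
[1]
  A via A→b b: +{b}
  S via S→a A: +{a}
  S via S→b b: +{b}
  S: {a,b}  A: {b}
[2] — fixpoint
  S: {a,b}  A: {b}

FIRST(S) = ["a", "b"]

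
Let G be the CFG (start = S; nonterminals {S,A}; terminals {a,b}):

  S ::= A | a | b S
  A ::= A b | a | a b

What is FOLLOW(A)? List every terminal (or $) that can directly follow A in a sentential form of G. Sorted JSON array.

FIRST iteration:
round 1:
  A via A→a: +{a}
  S via S→A: +{a}
  S via S→b S: +{b}
  FIRST(S)={a,b}  FIRST(A)={a}
round 2: (no change)
  FIRST(S)={a,b}  FIRST(A)={a}

FOLLOW sets:
FOLLOW(S) := {$}
round 1:
  A→A b: FOLLOW(A) ⊇ FIRST(b) = {b}; new: +{b}
  S→A: FOLLOW(A) ⊇ FOLLOW(S) ⊇ {$}; new: +{$}
  S: {$}  A: {$,b}
round 2: — fixpoint
  S: {$}  A: {$,b}

FOLLOW(A) = ["$", "b"]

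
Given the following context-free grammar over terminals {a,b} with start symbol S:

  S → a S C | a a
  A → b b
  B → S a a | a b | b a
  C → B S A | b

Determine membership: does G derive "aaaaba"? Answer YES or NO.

Convert to CNF:
  S -> T1 T1 | T1 X4
  A -> T0 T0
  B -> S X2 | T0 T1 | T1 T0
  C -> B X3 | b
  T0 -> b
  T1 -> a
  X2 -> T1 T1
  X3 -> S A
  X4 -> S C

CYK table (by increasing span):
  cell(0,0) a: {T1}  orig:{}
  cell(1,1) a: {T1}  orig:{}
  cell(2,2) a: {T1}  orig:{}
  cell(3,3) a: {T1}  orig:{}
  cell(4,4) b: {C,T0}  orig:{C}
  cell(5,5) a: {T1}  orig:{}
  cell(0,1) aa: {S,X2}  orig:{S}
  cell(1,2) aa: {S,X2}  orig:{S}
  cell(2,3) aa: {S,X2}  orig:{S}
  cell(3,4) ab: {B}
  cell(4,5) ba: {B}
  cell(0,2) aaa: ∅
  cell(1,3) aaa: ∅
  cell(2,4) aab: {X4}  orig:{}
  cell(3,5) aba: ∅
  cell(0,3) aaaa: {B}
  cell(1,4) aaab: {S}
  cell(2,5) aaba: ∅
  cell(0,4) aaaab: ∅
  cell(1,5) aaaba: ∅
  cell(0,5) aaaaba: ∅

S ∉ T[0,5] ⇒ NO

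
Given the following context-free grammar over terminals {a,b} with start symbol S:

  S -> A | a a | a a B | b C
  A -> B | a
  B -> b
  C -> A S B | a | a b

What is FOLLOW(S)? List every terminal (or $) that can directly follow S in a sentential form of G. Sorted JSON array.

Compute FIRST by fixpoint:
round 1:
  A via A→a: +{a}
  B via B→b: +{b}
  C via C→A S B: +{a}
  S via S→A: +{a}
  S via S→b C: +{b}
  S: {a,b}  A: {a}  B: {b}  C: {a}
round 2:
  A via A→B: +{b}
  C via C→A S B: +{b}
  S: {a,b}  A: {a,b}  B: {b}  C: {a,b}
round 3: — fixpoint
  S: {a,b}  A: {a,b}  B: {b}  C: {a,b}

Compute FOLLOW by fixpoint:
FOLLOW(S) := {$}
iter 1:
  C→A S B: FOLLOW(A) ⊇ FIRST(S) = {a,b}; new: +{a,b}
  C→A S B: FOLLOW(S) ⊇ FIRST(B) = {b}; new: +{b}
  S→A: FOLLOW(A) ⊇ FOLLOW(S) ⊇ {$,b}; new: +{$}
  S→a a B: FOLLOW(B) ⊇ FOLLOW(S) ⊇ {$,b}; new: +{$,b}
  S→b C: FOLLOW(C) ⊇ FOLLOW(S) ⊇ {$,b}; new: +{$,b}
  S: {$,b}  A: {$,a,b}  B: {$,b}  C: {$,b}
iter 2:
  A→B: FOLLOW(B) ⊇ FOLLOW(A) ⊇ {$,a,b}; new: +{a}
  S: {$,b}  A: {$,a,b}  B: {$,a,b}  C: {$,b}
iter 3: (stable)
  S: {$,b}  A: {$,a,b}  B: {$,a,b}  C: {$,b}

FOLLOW(S) = ["$", "b"]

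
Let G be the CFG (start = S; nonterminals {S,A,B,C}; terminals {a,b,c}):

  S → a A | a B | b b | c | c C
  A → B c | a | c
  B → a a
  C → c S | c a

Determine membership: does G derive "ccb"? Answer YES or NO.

CNF form of G:
  S -> T0 C | T1 A | T1 B | T2 T2 | c
  A -> B T0 | a | c
  B -> T1 T1
  C -> T0 S | T0 T1
  T0 -> c
  T1 -> a
  T2 -> b

CYK table (by increasing span):
  T[0,0] 'c' = {A,S,T0}  orig:{A,S}
  T[1,1] 'c' = {A,S,T0}  orig:{A,S}
  T[2,2] 'b' = {T2}  orig:{}
  T[0,1] 'cc' = {C}
  T[1,2] 'cb' = ∅
  T[0,2] 'ccb' = ∅

S ∉ T[0,2] ⇒ NO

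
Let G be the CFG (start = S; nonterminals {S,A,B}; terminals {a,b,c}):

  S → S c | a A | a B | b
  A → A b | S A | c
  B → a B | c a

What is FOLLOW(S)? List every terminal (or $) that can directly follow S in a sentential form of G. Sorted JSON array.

FIRST sets, iterate to fixpoint:
iter 1:
  A via A→c: +{c}
  B via B→a B: +{a}
  B via B→c a: +{c}
  S via S→a A: +{a}
  S via S→b: +{b}
  FIRST(S)={a,b}  FIRST(A)={c}  FIRST(B)={a,c}
iter 2:
  A via A→S A: +{a,b}
  FIRST(S)={a,b}  FIRST(A)={a,b,c}  FIRST(B)={a,c}
iter 3: (no change)
  FIRST(S)={a,b}  FIRST(A)={a,b,c}  FIRST(B)={a,c}

Compute FOLLOW by fixpoint:
initialize: $ ∈ FOLLOW(S)
pass 1:
  A→A b: FOLLOW(A) ⊇ FIRST(b) = {b}; new: +{b}
  A→S A: FOLLOW(S) ⊇ FIRST(A) = {a,b,c}; new: +{a,b,c}
  S→a A: FOLLOW(A) ⊇ FOLLOW(S) ⊇ {$,a,b,c}; new: +{$,a,c}
  S→a B: FOLLOW(B) ⊇ FOLLOW(S) ⊇ {$,a,b,c}; new: +{$,a,b,c}
  FOLLOW(S)={$,a,b,c}  FOLLOW(A)={$,a,b,c}  FOLLOW(B)={$,a,b,c}
pass 2: (no change)
  FOLLOW(S)={$,a,b,c}  FOLLOW(A)={$,a,b,c}  FOLLOW(B)={$,a,b,c}

FOLLOW(S) = ["$", "a", "b", "c"]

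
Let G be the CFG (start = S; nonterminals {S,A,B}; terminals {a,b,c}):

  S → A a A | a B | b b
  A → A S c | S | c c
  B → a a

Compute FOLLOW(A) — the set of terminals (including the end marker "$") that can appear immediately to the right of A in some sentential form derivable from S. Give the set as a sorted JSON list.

FIRST iteration:
iter 1:
  A via A→c c: +{c}
  B via B→a a: +{a}
  S via S→A a A: +{c}
  S via S→a B: +{a}
  S via S→b b: +{b}
  S: {a,b,c}  A: {c}  B: {a}
iter 2:
  A via A→S: +{a,b}
  S: {a,b,c}  A: {a,b,c}  B: {a}
iter 3: done
  S: {a,b,c}  A: {a,b,c}  B: {a}

Compute FOLLOW by fixpoint:
seed FOLLOW(S) with $
pass 1:
  A→A S c: FOLLOW(A) ⊇ FIRST(S) = {a,b,c}; new: +{a,b,c}
  A→A S c: FOLLOW(S) ⊇ FIRST(c) = {c}; new: +{c}
  A→S: FOLLOW(S) ⊇ FOLLOW(A) ⊇ {a,b,c}; new: +{a,b}
  S→A a A: FOLLOW(A) ⊇ FOLLOW(S) ⊇ {$,a,b,c}; new: +{$}
  S→a B: FOLLOW(B) ⊇ FOLLOW(S) ⊇ {$,a,b,c}; new: +{$,a,b,c}
  S: {$,a,b,c}  A: {$,a,b,c}  B: {$,a,b,c}
pass 2: — fixpoint
  S: {$,a,b,c}  A: {$,a,b,c}  B: {$,a,b,c}

FOLLOW(A) = ["$", "a", "b", "c"]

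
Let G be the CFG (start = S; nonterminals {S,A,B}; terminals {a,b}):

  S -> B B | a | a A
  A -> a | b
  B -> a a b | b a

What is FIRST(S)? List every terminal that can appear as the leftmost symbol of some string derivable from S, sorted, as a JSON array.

FIRST sets, iterate to fixpoint:
pass 1:
  A via A→a: +{a}
  A via A→b: +{b}
  B via B→a a b: +{a}
  B via B→b a: +{b}
  S via S→B B: +{a,b}
  S: {a,b}  A: {a,b}  B: {a,b}
pass 2: (stable)
  S: {a,b}  A: {a,b}  B: {a,b}

FIRST(S) = ["a", "b"]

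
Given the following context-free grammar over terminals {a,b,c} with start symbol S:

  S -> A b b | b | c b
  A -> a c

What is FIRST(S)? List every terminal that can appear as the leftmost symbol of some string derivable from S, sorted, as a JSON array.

FIRST iteration:
iter 1:
  A via A→a c: +{a}
  S via S→A b b: +{a}
  S via S→b: +{b}
  S via S→c b: +{c}
  FIRST(S)={a,b,c}  FIRST(A)={a}
iter 2: (stable)
  FIRST(S)={a,b,c}  FIRST(A)={a}

FIRST(S) = ["a", "b", "c"]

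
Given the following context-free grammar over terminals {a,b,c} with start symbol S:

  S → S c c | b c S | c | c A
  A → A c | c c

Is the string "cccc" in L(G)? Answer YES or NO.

CNF form of G:
  S -> S X2 | T0 A | T1 X3 | c
  A -> A T0 | T0 T0
  T0 -> c
  T1 -> b
  X2 -> T0 T0
  X3 -> T0 S

Fill CYK table bottom-up:
  T[0,0] 'c' = {S,T0}  orig:{S}
  T[1,1] 'c' = {S,T0}  orig:{S}
  T[2,2] 'c' = {S,T0}  orig:{S}
  T[3,3] 'c' = {S,T0}  orig:{S}
  T[0,1] 'cc' = {A,X2,X3}  orig:{A}
  T[1,2] 'cc' = {A,X2,X3}  orig:{A}
  T[2,3] 'cc' = {A,X2,X3}  orig:{A}
  T[0,2] 'ccc' = {A,S}
  T[1,3] 'ccc' = {A,S}
  T[0,3] 'cccc' = {A,S,X3}  orig:{A,S}

S ∈ T[0,3] ⇒ YES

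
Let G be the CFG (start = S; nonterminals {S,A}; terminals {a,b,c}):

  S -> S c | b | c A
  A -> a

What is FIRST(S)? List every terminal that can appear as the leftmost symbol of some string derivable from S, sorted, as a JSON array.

FIRST sets, iterate to fixpoint:
[1]
  A via A→a: +{a}
  S via S→b: +{b}
  S via S→c A: +{c}
  FIRST(S)={b,c}  FIRST(A)={a}
[2] (no change)
  FIRST(S)={b,c}  FIRST(A)={a}

FIRST(S) = ["b", "c"]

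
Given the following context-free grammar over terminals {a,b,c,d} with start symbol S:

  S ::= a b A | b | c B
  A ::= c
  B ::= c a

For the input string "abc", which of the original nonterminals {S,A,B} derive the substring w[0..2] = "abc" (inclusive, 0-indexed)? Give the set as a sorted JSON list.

CNF form of G:
  S -> T0 B | T1 X3 | b
  A -> c
  B -> T0 T1
  T0 -> c
  T1 -> a
  T2 -> b
  X3 -> T2 A

CYK table (by increasing span) (cells [i..j] with 0 ≤ i ≤ j ≤ 2 only):
  T[0,0] 'a' = {T1}  orig:{}
  T[1,1] 'b' = {S,T2}  orig:{S}
  T[2,2] 'c' = {A,T0}  orig:{A}
  T[0,1] 'ab' = ∅
  T[1,2] 'bc' = {X3}  orig:{}
  T[0,2] 'abc' = {S}

Original NTs in T[0,2] deriving "abc": ["S"]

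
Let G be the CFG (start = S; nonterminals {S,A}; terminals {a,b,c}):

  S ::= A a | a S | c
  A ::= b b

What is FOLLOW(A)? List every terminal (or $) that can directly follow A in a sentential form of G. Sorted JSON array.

FIRST iteration:
round 1:
  A via A→b b: +{b}
  S via S→A a: +{b}
  S via S→a S: +{a}
  S via S→c: +{c}
  FIRST[S]={a,b,c}  FIRST[A]={b}
round 2: (no change)
  FIRST[S]={a,b,c}  FIRST[A]={b}

FOLLOW iteration:
seed FOLLOW(S) with $
pass 1:
  S→A a: FOLLOW(A) ⊇ FIRST(a) = {a}; new: +{a}
  S: {$}  A: {a}
pass 2: — fixpoint
  S: {$}  A: {a}

FOLLOW(A) = ["a"]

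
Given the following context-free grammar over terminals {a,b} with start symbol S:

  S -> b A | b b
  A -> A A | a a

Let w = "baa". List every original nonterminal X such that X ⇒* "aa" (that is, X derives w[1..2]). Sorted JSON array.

CNF form of G:
  S -> T1 A | T1 T1
  A -> A A | T0 T0
  T0 -> a
  T1 -> b

CYK table (by increasing span) — only the sub-triangle for w[1..2]:
  T[1,1] 'a' = {T0}  orig:{}
  T[2,2] 'a' = {T0}  orig:{}
  T[1,2] 'aa' = {A}

Original NTs in T[1,2] deriving "aa": ["A"]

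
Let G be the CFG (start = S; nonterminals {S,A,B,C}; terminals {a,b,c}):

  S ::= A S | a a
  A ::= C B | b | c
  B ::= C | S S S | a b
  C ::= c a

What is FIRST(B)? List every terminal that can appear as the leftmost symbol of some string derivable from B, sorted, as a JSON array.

FIRST sets, iterate to fixpoint:
[1]
  A via A→b: +{b}
  A via A→c: +{c}
  B via B→a b: +{a}
  C via C→c a: +{c}
  S via S→A S: +{b,c}
  S via S→a a: +{a}
  FIRST(S)={a,b,c}  FIRST(A)={b,c}  FIRST(B)={a}  FIRST(C)={c}
[2]
  B via B→C: +{c}
  B via B→S S S: +{b}
  FIRST(S)={a,b,c}  FIRST(A)={b,c}  FIRST(B)={a,b,c}  FIRST(C)={c}
[3] done
  FIRST(S)={a,b,c}  FIRST(A)={b,c}  FIRST(B)={a,b,c}  FIRST(C)={c}

FIRST(B) = ["a", "b", "c"]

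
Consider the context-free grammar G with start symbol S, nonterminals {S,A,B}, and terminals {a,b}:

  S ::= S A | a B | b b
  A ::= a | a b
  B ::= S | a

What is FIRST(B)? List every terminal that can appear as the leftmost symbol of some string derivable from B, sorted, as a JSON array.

Compute FIRST by fixpoint:
iter 1:
  A via A→a: +{a}
  B via B→a: +{a}
  S via S→a B: +{a}
  S via S→b b: +{b}
  FIRST[S]={a,b}  FIRST[A]={a}  FIRST[B]={a}
iter 2:
  B via B→S: +{b}
  FIRST[S]={a,b}  FIRST[A]={a}  FIRST[B]={a,b}
iter 3: — fixpoint
  FIRST[S]={a,b}  FIRST[A]={a}  FIRST[B]={a,b}

FIRST(B) = ["a", "b"]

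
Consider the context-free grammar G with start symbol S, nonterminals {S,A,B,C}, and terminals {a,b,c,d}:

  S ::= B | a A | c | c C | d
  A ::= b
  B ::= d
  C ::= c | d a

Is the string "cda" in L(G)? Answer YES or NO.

Convert to CNF:
  S -> T1 A | T2 C | c | d
  A -> b
  B -> d
  C -> T0 T1 | c
  T0 -> d
  T1 -> a
  T2 -> c

CYK table (by increasing span):
  [0..0]={C,S,T2}  "c"  orig:{C,S}
  [1..1]={B,S,T0}  "d"  orig:{B,S}
  [2..2]={T1}  "a"  orig:{}
  [0..1]=∅  "cd"
  [1..2]={C}  "da"
  [0..2]={S}  "cda"

S ∈ T[0,2] ⇒ YES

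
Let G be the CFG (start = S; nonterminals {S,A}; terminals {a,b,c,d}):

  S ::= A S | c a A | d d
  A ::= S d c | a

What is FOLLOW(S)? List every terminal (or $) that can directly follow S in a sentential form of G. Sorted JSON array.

FIRST iteration:
iter 1:
  A via A→a: +{a}
  S via S→A S: +{a}
  S via S→c a A: +{c}
  S via S→d d: +{d}
  FIRST(S)={a,c,d}  FIRST(A)={a}
iter 2:
  A via A→S d c: +{c,d}
  FIRST(S)={a,c,d}  FIRST(A)={a,c,d}
iter 3: — fixpoint
  FIRST(S)={a,c,d}  FIRST(A)={a,c,d}

FOLLOW iteration:
initialize: $ ∈ FOLLOW(S)
iter 1:
  A→S d c: FOLLOW(S) ⊇ FIRST(d) = {d}; new: +{d}
  S→A S: FOLLOW(A) ⊇ FIRST(S) = {a,c,d}; new: +{a,c,d}
  S→c a A: FOLLOW(A) ⊇ FOLLOW(S) ⊇ {$,d}; new: +{$}
  FOLLOW[S]={$,d}  FOLLOW[A]={$,a,c,d}
iter 2: (stable)
  FOLLOW[S]={$,d}  FOLLOW[A]={$,a,c,d}

FOLLOW(S) = ["$", "d"]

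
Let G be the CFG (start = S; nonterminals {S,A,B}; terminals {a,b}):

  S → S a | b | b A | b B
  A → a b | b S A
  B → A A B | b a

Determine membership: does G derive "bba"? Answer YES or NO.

Convert to CNF:
  S -> S T0 | T1 A | T1 B | b
  A -> T0 T1 | T1 X2
  B -> A X3 | T1 T0
  T0 -> a
  T1 -> b
  X2 -> S A
  X3 -> A B

CYK fill:
  cell(0,0) b: {S,T1}  orig:{S}
  cell(1,1) b: {S,T1}  orig:{S}
  cell(2,2) a: {T0}  orig:{}
  cell(0,1) bb: ∅
  cell(1,2) ba: {B,S}
  cell(0,2) bba: {S}

S ∈ T[0,2] ⇒ YES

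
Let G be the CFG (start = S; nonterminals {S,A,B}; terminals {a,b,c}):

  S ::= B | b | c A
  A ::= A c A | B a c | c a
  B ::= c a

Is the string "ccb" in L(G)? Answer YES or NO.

CNF form of G:
  S -> T0 A | T0 T1 | b
  A -> A X2 | B X3 | T0 T1
  B -> T0 T1
  T0 -> c
  T1 -> a
  X2 -> T0 A
  X3 -> T1 T0

Fill CYK table bottom-up:
  [0..0]={T0}  "c"  orig:{}
  [1..1]={T0}  "c"  orig:{}
  [2..2]={S}  "b"
  [0..1]=∅  "cc"
  [1..2]=∅  "cb"
  [0..2]=∅  "ccb"

S ∉ T[0,2] ⇒ NO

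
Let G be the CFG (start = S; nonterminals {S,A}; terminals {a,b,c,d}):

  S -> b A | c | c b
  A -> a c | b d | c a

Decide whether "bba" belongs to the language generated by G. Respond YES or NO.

Convert to CNF:
  S -> T1 T2 | T2 A | c
  A -> T0 T1 | T1 T0 | T2 T3
  T0 -> a
  T1 -> c
  T2 -> b
  T3 -> d

CYK table (by increasing span):
  [0..0]={T2}  "b"  orig:{}
  [1..1]={T2}  "b"  orig:{}
  [2..2]={T0}  "a"  orig:{}
  [0..1]=∅  "bb"
  [1..2]=∅  "ba"
  [0..2]=∅  "bba"

S ∉ T[0,2] ⇒ NO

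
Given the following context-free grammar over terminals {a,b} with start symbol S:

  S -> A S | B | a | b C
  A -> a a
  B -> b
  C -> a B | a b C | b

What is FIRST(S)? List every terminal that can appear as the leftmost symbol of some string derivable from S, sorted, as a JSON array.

FIRST iteration:
round 1:
  A via A→a a: +{a}
  B via B→b: +{b}
  C via C→a B: +{a}
  C via C→b: +{b}
  S via S→A S: +{a}
  S via S→B: +{b}
  S: {a,b}  A: {a}  B: {b}  C: {a,b}
round 2: (no change)
  S: {a,b}  A: {a}  B: {b}  C: {a,b}

FIRST(S) = ["a", "b"]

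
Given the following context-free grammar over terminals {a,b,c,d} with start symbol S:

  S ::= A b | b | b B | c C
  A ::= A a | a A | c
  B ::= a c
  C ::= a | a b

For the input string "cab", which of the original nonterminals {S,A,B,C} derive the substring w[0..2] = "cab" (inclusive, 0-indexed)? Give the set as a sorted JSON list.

Convert to CNF:
  S -> A T2 | T1 C | T2 B | b
  A -> A T0 | T0 A | c
  B -> T0 T1
  C -> T0 T2 | a
  T0 -> a
  T1 -> c
  T2 -> b

CYK fill, restricted to cells inside w[0..2]:
  T[0,0] 'c' = {A,T1}  orig:{A}
  T[1,1] 'a' = {C,T0}  orig:{C}
  T[2,2] 'b' = {S,T2}  orig:{S}
  T[0,1] 'ca' = {A,S}
  T[1,2] 'ab' = {C}
  T[0,2] 'cab' = {S}

Original NTs in T[0,2] deriving "cab": ["S"]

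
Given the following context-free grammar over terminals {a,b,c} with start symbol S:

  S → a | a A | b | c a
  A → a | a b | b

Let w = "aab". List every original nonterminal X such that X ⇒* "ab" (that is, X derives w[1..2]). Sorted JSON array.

Convert to CNF:
  S -> T0 A | T2 T0 | a | b
  A -> T0 T1 | a | b
  T0 -> a
  T1 -> b
  T2 -> c

CYK fill (cells [i..j] with 1 ≤ i ≤ j ≤ 2 only):
  cell(1,1) a: {A,S,T0}  orig:{A,S}
  cell(2,2) b: {A,S,T1}  orig:{A,S}
  cell(1,2) ab: {A,S}

Original NTs in T[1,2] deriving "ab": ["A", "S"]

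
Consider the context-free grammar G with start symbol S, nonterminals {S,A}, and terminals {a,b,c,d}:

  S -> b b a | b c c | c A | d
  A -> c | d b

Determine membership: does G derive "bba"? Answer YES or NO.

CNF form of G:
  S -> T1 X4 | T1 X5 | T3 A | d
  A -> T0 T1 | c
  T0 -> d
  T1 -> b
  T2 -> a
  T3 -> c
  X4 -> T1 T2
  X5 -> T3 T3

CYK fill:
  [0..0]={T1}  "b"  orig:{}
  [1..1]={T1}  "b"  orig:{}
  [2..2]={T2}  "a"  orig:{}
  [0..1]=∅  "bb"
  [1..2]={X4}  "ba"  orig:{}
  [0..2]={S}  "bba"

S ∈ T[0,2] ⇒ YES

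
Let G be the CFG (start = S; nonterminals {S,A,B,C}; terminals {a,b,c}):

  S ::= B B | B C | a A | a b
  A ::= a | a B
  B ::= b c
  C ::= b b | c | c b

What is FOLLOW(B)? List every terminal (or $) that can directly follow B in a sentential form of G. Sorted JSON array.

FIRST sets, iterate to fixpoint:
iter 1:
  A via A→a: +{a}
  B via B→b c: +{b}
  C via C→b b: +{b}
  C via C→c: +{c}
  S via S→B B: +{b}
  S via S→a A: +{a}
  FIRST[S]={a,b}  FIRST[A]={a}  FIRST[B]={b}  FIRST[C]={b,c}
iter 2: (stable)
  FIRST[S]={a,b}  FIRST[A]={a}  FIRST[B]={b}  FIRST[C]={b,c}

FOLLOW sets:
seed FOLLOW(S) with $
pass 1:
  S→B B: FOLLOW(B) ⊇ FIRST(B) = {b}; new: +{b}
  S→B B: FOLLOW(B) ⊇ FOLLOW(S) ⊇ {$}; new: +{$}
  S→B C: FOLLOW(B) ⊇ FIRST(C) = {b,c}; new: +{c}
  S→B C: FOLLOW(C) ⊇ FOLLOW(S) ⊇ {$}; new: +{$}
  S→a A: FOLLOW(A) ⊇ FOLLOW(S) ⊇ {$}; new: +{$}
  S: {$}  A: {$}  B: {$,b,c}  C: {$}
pass 2: done
  S: {$}  A: {$}  B: {$,b,c}  C: {$}

FOLLOW(B) = ["$", "b", "c"]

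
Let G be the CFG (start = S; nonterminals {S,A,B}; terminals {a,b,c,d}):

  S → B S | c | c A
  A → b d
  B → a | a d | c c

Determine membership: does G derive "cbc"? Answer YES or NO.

CNF form of G:
  S -> B S | T3 A | c
  A -> T0 T1
  B -> T2 T1 | T3 T3 | a
  T0 -> b
  T1 -> d
  T2 -> a
  T3 -> c

Fill CYK table bottom-up:
  [0..0]={S,T3}  "c"  orig:{S}
  [1..1]={T0}  "b"  orig:{}
  [2..2]={S,T3}  "c"  orig:{S}
  [0..1]=∅  "cb"
  [1..2]=∅  "bc"
  [0..2]=∅  "cbc"

S ∉ T[0,2] ⇒ NO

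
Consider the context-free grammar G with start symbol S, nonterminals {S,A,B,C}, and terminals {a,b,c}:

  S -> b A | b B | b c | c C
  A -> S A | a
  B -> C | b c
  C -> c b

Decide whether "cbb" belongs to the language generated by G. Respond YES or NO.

Convert to CNF:
  S -> T0 A | T0 B | T0 T1 | T1 C
  A -> S A | a
  B -> T0 T1 | T1 T0
  C -> T1 T0
  T0 -> b
  T1 -> c

CYK table (by increasing span):
  T[0,0] 'c' = {T1}  orig:{}
  T[1,1] 'b' = {T0}  orig:{}
  T[2,2] 'b' = {T0}  orig:{}
  T[0,1] 'cb' = {B,C}
  T[1,2] 'bb' = ∅
  T[0,2] 'cbb' = ∅

S ∉ T[0,2] ⇒ NO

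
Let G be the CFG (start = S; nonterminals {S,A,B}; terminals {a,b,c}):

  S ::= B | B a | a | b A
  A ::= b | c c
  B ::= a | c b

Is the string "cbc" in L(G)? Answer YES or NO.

CNF form of G:
  S -> B T2 | T0 T1 | T1 A | a
  A -> T0 T0 | b
  B -> T0 T1 | a
  T0 -> c
  T1 -> b
  T2 -> a

CYK table (by increasing span):
  cell(0,0) c: {T0}  orig:{}
  cell(1,1) b: {A,T1}  orig:{A}
  cell(2,2) c: {T0}  orig:{}
  cell(0,1) cb: {B,S}
  cell(1,2) bc: ∅
  cell(0,2) cbc: ∅

S ∉ T[0,2] ⇒ NO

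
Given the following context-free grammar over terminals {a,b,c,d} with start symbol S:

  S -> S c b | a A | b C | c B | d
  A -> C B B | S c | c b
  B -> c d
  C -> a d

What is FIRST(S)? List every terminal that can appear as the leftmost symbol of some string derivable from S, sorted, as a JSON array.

Compute FIRST by fixpoint:
iter 1:
  A via A→c b: +{c}
  B via B→c d: +{c}
  C via C→a d: +{a}
  S via S→a A: +{a}
  S via S→b C: +{b}
  S via S→c B: +{c}
  S via S→d: +{d}
  S: {a,b,c,d}  A: {c}  B: {c}  C: {a}
iter 2:
  A via A→C B B: +{a}
  A via A→S c: +{b,d}
  S: {a,b,c,d}  A: {a,b,c,d}  B: {c}  C: {a}
iter 3: (stable)
  S: {a,b,c,d}  A: {a,b,c,d}  B: {c}  C: {a}

FIRST(S) = ["a", "b", "c", "d"]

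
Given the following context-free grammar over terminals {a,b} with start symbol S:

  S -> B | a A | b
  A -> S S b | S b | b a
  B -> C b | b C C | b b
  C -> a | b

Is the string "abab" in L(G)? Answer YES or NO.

CNF form of G:
  S -> C T0 | T0 T0 | T0 X4 | T1 A | b
  A -> S T0 | S X2 | T0 T1
  B -> C T0 | T0 T0 | T0 X3
  C -> a | b
  T0 -> b
  T1 -> a
  X2 -> S T0
  X3 -> C C
  X4 -> C C

CYK table (by increasing span):
  T[0,0] 'a' = {C,T1}  orig:{C}
  T[1,1] 'b' = {C,S,T0}  orig:{C,S}
  T[2,2] 'a' = {C,T1}  orig:{C}
  T[3,3] 'b' = {C,S,T0}  orig:{C,S}
  T[0,1] 'ab' = {B,S,X3,X4}  orig:{B,S}
  T[1,2] 'ba' = {A,X3,X4}  orig:{A}
  T[2,3] 'ab' = {B,S,X3,X4}  orig:{B,S}
  T[0,2] 'aba' = {S}
  T[1,3] 'bab' = {B,S}
  T[0,3] 'abab' = {A,X2}  orig:{A}

S ∉ T[0,3] ⇒ NO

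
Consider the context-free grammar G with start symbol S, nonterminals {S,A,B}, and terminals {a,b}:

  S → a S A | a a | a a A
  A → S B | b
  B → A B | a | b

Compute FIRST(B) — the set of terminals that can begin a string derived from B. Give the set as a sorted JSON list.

Compute FIRST by fixpoint:
pass 1:
  A via A→b: +{b}
  B via B→A B: +{b}
  B via B→a: +{a}
  S via S→a S A: +{a}
  S: {a}  A: {b}  B: {a,b}
pass 2:
  A via A→S B: +{a}
  S: {a}  A: {a,b}  B: {a,b}
pass 3: (no change)
  S: {a}  A: {a,b}  B: {a,b}

FIRST(B) = ["a", "b"]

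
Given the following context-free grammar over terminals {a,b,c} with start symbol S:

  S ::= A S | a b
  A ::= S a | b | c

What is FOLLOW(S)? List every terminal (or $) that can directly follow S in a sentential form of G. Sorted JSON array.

Compute FIRST by fixpoint:
[1]
  A via A→b: +{b}
  A via A→c: +{c}
  S via S→A S: +{b,c}
  S via S→a b: +{a}
  FIRST[S]={a,b,c}  FIRST[A]={b,c}
[2]
  A via A→S a: +{a}
  FIRST[S]={a,b,c}  FIRST[A]={a,b,c}
[3] done
  FIRST[S]={a,b,c}  FIRST[A]={a,b,c}

FOLLOW sets:
FOLLOW(S) := {$}
pass 1:
  A→S a: FOLLOW(S) ⊇ FIRST(a) = {a}; new: +{a}
  S→A S: FOLLOW(A) ⊇ FIRST(S) = {a,b,c}; new: +{a,b,c}
  S: {$,a}  A: {a,b,c}
pass 2: (stable)
  S: {$,a}  A: {a,b,c}

FOLLOW(S) = ["$", "a"]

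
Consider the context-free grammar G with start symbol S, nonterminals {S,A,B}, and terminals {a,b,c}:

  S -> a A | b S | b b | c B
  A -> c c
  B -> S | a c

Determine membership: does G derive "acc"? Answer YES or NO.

Convert to CNF:
  S -> T0 B | T1 A | T2 S | T2 T2
  A -> T0 T0
  B -> T0 B | T1 A | T1 T0 | T2 S | T2 T2
  T0 -> c
  T1 -> a
  T2 -> b

Fill CYK table bottom-up:
  [0..0]={T1}  "a"  orig:{}
  [1..1]={T0}  "c"  orig:{}
  [2..2]={T0}  "c"  orig:{}
  [0..1]={B}  "ac"
  [1..2]={A}  "cc"
  [0..2]={B,S}  "acc"

S ∈ T[0,2] ⇒ YES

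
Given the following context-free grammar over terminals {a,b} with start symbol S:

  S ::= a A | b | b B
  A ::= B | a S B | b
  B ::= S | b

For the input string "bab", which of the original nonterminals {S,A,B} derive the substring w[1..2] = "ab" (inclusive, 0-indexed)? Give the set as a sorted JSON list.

Convert to CNF:
  S -> T0 A | T1 B | b
  A -> T0 A | T0 X2 | T1 B | b
  B -> T0 A | T1 B | b
  T0 -> a
  T1 -> b
  X2 -> S B

Fill CYK table bottom-up — only the sub-triangle for w[1..2]:
  cell(1,1) a: {T0}  orig:{}
  cell(2,2) b: {A,B,S,T1}  orig:{A,B,S}
  cell(1,2) ab: {A,B,S}

Original NTs in T[1,2] deriving "ab": ["A", "B", "S"]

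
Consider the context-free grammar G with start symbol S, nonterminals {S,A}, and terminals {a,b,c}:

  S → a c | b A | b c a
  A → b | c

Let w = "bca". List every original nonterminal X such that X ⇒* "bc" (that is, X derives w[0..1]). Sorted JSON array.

CNF form of G:
  S -> T0 T1 | T2 A | T2 X3
  A -> b | c
  T0 -> a
  T1 -> c
  T2 -> b
  X3 -> T1 T0

CYK fill — only the sub-triangle for w[0..1]:
  [0..0]={A,T2}  "b"  orig:{A}
  [1..1]={A,T1}  "c"  orig:{A}
  [0..1]={S}  "bc"

Original NTs in T[0,1] deriving "bc": ["S"]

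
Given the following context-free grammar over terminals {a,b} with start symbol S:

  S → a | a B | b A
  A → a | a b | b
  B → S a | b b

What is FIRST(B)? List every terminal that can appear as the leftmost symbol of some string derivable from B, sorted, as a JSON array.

FIRST iteration:
[1]
  A via A→a: +{a}
  A via A→b: +{b}
  B via B→b b: +{b}
  S via S→a: +{a}
  S via S→b A: +{b}
  S: {a,b}  A: {a,b}  B: {b}
[2]
  B via B→S a: +{a}
  S: {a,b}  A: {a,b}  B: {a,b}
[3] (no change)
  S: {a,b}  A: {a,b}  B: {a,b}

FIRST(B) = ["a", "b"]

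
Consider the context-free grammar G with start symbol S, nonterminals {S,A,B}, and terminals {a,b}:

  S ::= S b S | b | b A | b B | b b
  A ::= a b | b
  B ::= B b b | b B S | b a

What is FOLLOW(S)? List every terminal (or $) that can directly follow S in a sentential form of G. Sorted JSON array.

FIRST iteration:
iter 1:
  A via A→a b: +{a}
  A via A→b: +{b}
  B via B→b B S: +{b}
  S via S→b: +{b}
  S: {b}  A: {a,b}  B: {b}
iter 2: (no change)
  S: {b}  A: {a,b}  B: {b}

FOLLOW sets:
FOLLOW(S) := {$}
pass 1:
  B→B b b: FOLLOW(B) ⊇ FIRST(b) = {b}; new: +{b}
  B→b B S: FOLLOW(S) ⊇ FOLLOW(B) ⊇ {b}; new: +{b}
  S→b A: FOLLOW(A) ⊇ FOLLOW(S) ⊇ {$,b}; new: +{$,b}
  S→b B: FOLLOW(B) ⊇ FOLLOW(S) ⊇ {$,b}; new: +{$}
  S: {$,b}  A: {$,b}  B: {$,b}
pass 2: (stable)
  S: {$,b}  A: {$,b}  B: {$,b}

FOLLOW(S) = ["$", "b"]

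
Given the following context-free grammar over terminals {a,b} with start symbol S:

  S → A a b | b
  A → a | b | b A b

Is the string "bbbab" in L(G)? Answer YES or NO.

CNF form of G:
  S -> A X3 | b
  A -> T0 X2 | a | b
  T0 -> b
  T1 -> a
  X2 -> A T0
  X3 -> T1 T0

Fill CYK table bottom-up:
  cell(0,0) b: {A,S,T0}  orig:{A,S}
  cell(1,1) b: {A,S,T0}  orig:{A,S}
  cell(2,2) b: {A,S,T0}  orig:{A,S}
  cell(3,3) a: {A,T1}  orig:{A}
  cell(4,4) b: {A,S,T0}  orig:{A,S}
  cell(0,1) bb: {X2}  orig:{}
  cell(1,2) bb: {X2}  orig:{}
  cell(2,3) ba: ∅
  cell(3,4) ab: {X2,X3}  orig:{}
  cell(0,2) bbb: {A}
  cell(1,3) bba: ∅
  cell(2,4) bab: {A,S}
  cell(0,3) bbba: ∅
  cell(1,4) bbab: ∅
  cell(0,4) bbbab: {S}

S ∈ T[0,4] ⇒ YES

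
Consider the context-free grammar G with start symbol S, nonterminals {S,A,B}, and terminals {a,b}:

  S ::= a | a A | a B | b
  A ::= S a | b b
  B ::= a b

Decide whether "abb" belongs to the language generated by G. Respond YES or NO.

CNF form of G:
  S -> T0 A | T0 B | a | b
  A -> S T0 | T1 T1
  B -> T0 T1
  T0 -> a
  T1 -> b

CYK table (by increasing span):
  cell(0,0) a: {S,T0}  orig:{S}
  cell(1,1) b: {S,T1}  orig:{S}
  cell(2,2) b: {S,T1}  orig:{S}
  cell(0,1) ab: {B}
  cell(1,2) bb: {A}
  cell(0,2) abb: {S}

S ∈ T[0,2] ⇒ YES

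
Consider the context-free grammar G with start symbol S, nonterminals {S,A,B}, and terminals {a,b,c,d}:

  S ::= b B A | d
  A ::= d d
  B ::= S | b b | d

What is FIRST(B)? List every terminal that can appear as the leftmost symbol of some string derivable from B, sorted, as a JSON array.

FIRST sets, iterate to fixpoint:
iter 1:
  A via A→d d: +{d}
  B via B→b b: +{b}
  B via B→d: +{d}
  S via S→b B A: +{b}
  S via S→d: +{d}
  FIRST(S)={b,d}  FIRST(A)={d}  FIRST(B)={b,d}
iter 2: — fixpoint
  FIRST(S)={b,d}  FIRST(A)={d}  FIRST(B)={b,d}

FIRST(B) = ["b", "d"]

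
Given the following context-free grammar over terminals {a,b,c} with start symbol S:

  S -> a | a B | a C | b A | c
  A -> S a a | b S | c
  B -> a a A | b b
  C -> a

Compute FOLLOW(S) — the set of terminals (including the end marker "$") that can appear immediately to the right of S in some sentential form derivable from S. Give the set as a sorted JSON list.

FIRST iteration:
pass 1:
  A via A→b S: +{b}
  A via A→c: +{c}
  B via B→a a A: +{a}
  B via B→b b: +{b}
  C via C→a: +{a}
  S via S→a: +{a}
  S via S→b A: +{b}
  S via S→c: +{c}
  FIRST[S]={a,b,c}  FIRST[A]={b,c}  FIRST[B]={a,b}  FIRST[C]={a}
pass 2:
  A via A→S a a: +{a}
  FIRST[S]={a,b,c}  FIRST[A]={a,b,c}  FIRST[B]={a,b}  FIRST[C]={a}
pass 3: (no change)
  FIRST[S]={a,b,c}  FIRST[A]={a,b,c}  FIRST[B]={a,b}  FIRST[C]={a}

FOLLOW iteration:
seed FOLLOW(S) with $
pass 1:
  A→S a a: FOLLOW(S) ⊇ FIRST(a) = {a}; new: +{a}
  S→a B: FOLLOW(B) ⊇ FOLLOW(S) ⊇ {$,a}; new: +{$,a}
  S→a C: FOLLOW(C) ⊇ FOLLOW(S) ⊇ {$,a}; new: +{$,a}
  S→b A: FOLLOW(A) ⊇ FOLLOW(S) ⊇ {$,a}; new: +{$,a}
  FOLLOW(S)={$,a}  FOLLOW(A)={$,a}  FOLLOW(B)={$,a}  FOLLOW(C)={$,a}
pass 2: done
  FOLLOW(S)={$,a}  FOLLOW(A)={$,a}  FOLLOW(B)={$,a}  FOLLOW(C)={$,a}

FOLLOW(S) = ["$", "a"]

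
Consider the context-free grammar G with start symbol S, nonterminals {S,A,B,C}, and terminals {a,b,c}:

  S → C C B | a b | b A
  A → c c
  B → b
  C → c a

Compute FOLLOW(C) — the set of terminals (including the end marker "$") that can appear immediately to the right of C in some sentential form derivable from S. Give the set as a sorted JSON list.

FIRST iteration:
round 1:
  A via A→c c: +{c}
  B via B→b: +{b}
  C via C→c a: +{c}
  S via S→C C B: +{c}
  S via S→a b: +{a}
  S via S→b A: +{b}
  FIRST(S)={a,b,c}  FIRST(A)={c}  FIRST(B)={b}  FIRST(C)={c}
round 2: done
  FIRST(S)={a,b,c}  FIRST(A)={c}  FIRST(B)={b}  FIRST(C)={c}

Compute FOLLOW by fixpoint:
FOLLOW(S) := {$}
[1]
  S→C C B: FOLLOW(C) ⊇ FIRST(C) = {c}; new: +{c}
  S→C C B: FOLLOW(C) ⊇ FIRST(B) = {b}; new: +{b}
  S→C C B: FOLLOW(B) ⊇ FOLLOW(S) ⊇ {$}; new: +{$}
  S→b A: FOLLOW(A) ⊇ FOLLOW(S) ⊇ {$}; new: +{$}
  FOLLOW(S)={$}  FOLLOW(A)={$}  FOLLOW(B)={$}  FOLLOW(C)={b,c}
[2] — fixpoint
  FOLLOW(S)={$}  FOLLOW(A)={$}  FOLLOW(B)={$}  FOLLOW(C)={b,c}

FOLLOW(C) = ["b", "c"]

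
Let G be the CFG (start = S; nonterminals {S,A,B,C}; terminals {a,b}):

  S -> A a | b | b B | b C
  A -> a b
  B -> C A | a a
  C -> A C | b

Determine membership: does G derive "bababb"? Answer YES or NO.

CNF form of G:
  S -> A T0 | T1 B | T1 C | b
  A -> T0 T1
  B -> C A | T0 T0
  C -> A C | b
  T0 -> a
  T1 -> b

Fill CYK table bottom-up:
  T[0,0] 'b' = {C,S,T1}  orig:{C,S}
  T[1,1] 'a' = {T0}  orig:{}
  T[2,2] 'b' = {C,S,T1}  orig:{C,S}
  T[3,3] 'a' = {T0}  orig:{}
  T[4,4] 'b' = {C,S,T1}  orig:{C,S}
  T[5,5] 'b' = {C,S,T1}  orig:{C,S}
  T[0,1] 'ba' = ∅
  T[1,2] 'ab' = {A}
  T[2,3] 'ba' = ∅
  T[3,4] 'ab' = {A}
  T[4,5] 'bb' = {S}
  T[0,2] 'bab' = {B}
  T[1,3] 'aba' = {S}
  T[2,4] 'bab' = {B}
  T[3,5] 'abb' = {C}
  T[0,3] 'baba' = ∅
  T[1,4] 'abab' = ∅
  T[2,5] 'babb' = {S}
  T[0,4] 'babab' = ∅
  T[1,5] 'ababb' = {C}
  T[0,5] 'bababb' = {S}

S ∈ T[0,5] ⇒ YES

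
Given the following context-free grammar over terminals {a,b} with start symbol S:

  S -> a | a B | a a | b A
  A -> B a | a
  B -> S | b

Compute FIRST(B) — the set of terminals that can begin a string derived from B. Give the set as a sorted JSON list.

Compute FIRST by fixpoint:
round 1:
  A via A→a: +{a}
  B via B→b: +{b}
  S via S→a: +{a}
  S via S→b A: +{b}
  FIRST[S]={a,b}  FIRST[A]={a}  FIRST[B]={b}
round 2:
  A via A→B a: +{b}
  B via B→S: +{a}
  FIRST[S]={a,b}  FIRST[A]={a,b}  FIRST[B]={a,b}
round 3: done
  FIRST[S]={a,b}  FIRST[A]={a,b}  FIRST[B]={a,b}

FIRST(B) = ["a", "b"]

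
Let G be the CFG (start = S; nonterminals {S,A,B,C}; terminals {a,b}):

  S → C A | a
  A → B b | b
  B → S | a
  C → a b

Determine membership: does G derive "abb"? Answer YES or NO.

Convert to CNF:
  S -> C A | a
  A -> B T0 | b
  B -> C A | a
  C -> T1 T0
  T0 -> b
  T1 -> a

CYK table (by increasing span):
  T[0,0] 'a' = {B,S,T1}  orig:{B,S}
  T[1,1] 'b' = {A,T0}  orig:{A}
  T[2,2] 'b' = {A,T0}  orig:{A}
  T[0,1] 'ab' = {A,C}
  T[1,2] 'bb' = ∅
  T[0,2] 'abb' = {B,S}

S ∈ T[0,2] ⇒ YES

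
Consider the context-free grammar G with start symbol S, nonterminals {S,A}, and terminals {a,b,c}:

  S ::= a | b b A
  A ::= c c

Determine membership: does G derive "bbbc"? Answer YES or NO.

CNF form of G:
  S -> T1 X2 | a
  A -> T0 T0
  T0 -> c
  T1 -> b
  X2 -> T1 A

CYK table (by increasing span):
  [0..0]={T1}  "b"  orig:{}
  [1..1]={T1}  "b"  orig:{}
  [2..2]={T1}  "b"  orig:{}
  [3..3]={T0}  "c"  orig:{}
  [0..1]=∅  "bb"
  [1..2]=∅  "bb"
  [2..3]=∅  "bc"
  [0..2]=∅  "bbb"
  [1..3]=∅  "bbc"
  [0..3]=∅  "bbbc"

S ∉ T[0,3] ⇒ NO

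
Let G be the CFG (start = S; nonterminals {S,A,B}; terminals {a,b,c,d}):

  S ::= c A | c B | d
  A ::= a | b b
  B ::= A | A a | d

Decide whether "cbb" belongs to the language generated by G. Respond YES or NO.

CNF form of G:
  S -> T2 A | T2 B | d
  A -> T0 T0 | a
  B -> A T1 | T0 T0 | a | d
  T0 -> b
  T1 -> a
  T2 -> c

Fill CYK table bottom-up:
  cell(0,0) c: {T2}  orig:{}
  cell(1,1) b: {T0}  orig:{}
  cell(2,2) b: {T0}  orig:{}
  cell(0,1) cb: ∅
  cell(1,2) bb: {A,B}
  cell(0,2) cbb: {S}

S ∈ T[0,2] ⇒ YES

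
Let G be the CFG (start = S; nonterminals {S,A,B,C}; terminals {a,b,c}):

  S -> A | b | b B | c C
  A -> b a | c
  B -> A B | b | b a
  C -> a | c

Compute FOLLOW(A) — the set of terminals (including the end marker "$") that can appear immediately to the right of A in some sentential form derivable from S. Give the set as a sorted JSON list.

FIRST sets, iterate to fixpoint:
[1]
  A via A→b a: +{b}
  A via A→c: +{c}
  B via B→A B: +{b,c}
  C via C→a: +{a}
  C via C→c: +{c}
  S via S→A: +{b,c}
  S: {b,c}  A: {b,c}  B: {b,c}  C: {a,c}
[2] (stable)
  S: {b,c}  A: {b,c}  B: {b,c}  C: {a,c}

Compute FOLLOW by fixpoint:
initialize: $ ∈ FOLLOW(S)
iter 1:
  B→A B: FOLLOW(A) ⊇ FIRST(B) = {b,c}; new: +{b,c}
  S→A: FOLLOW(A) ⊇ FOLLOW(S) ⊇ {$}; new: +{$}
  S→b B: FOLLOW(B) ⊇ FOLLOW(S) ⊇ {$}; new: +{$}
  S→c C: FOLLOW(C) ⊇ FOLLOW(S) ⊇ {$}; new: +{$}
  S: {$}  A: {$,b,c}  B: {$}  C: {$}
iter 2: (stable)
  S: {$}  A: {$,b,c}  B: {$}  C: {$}

FOLLOW(A) = ["$", "b", "c"]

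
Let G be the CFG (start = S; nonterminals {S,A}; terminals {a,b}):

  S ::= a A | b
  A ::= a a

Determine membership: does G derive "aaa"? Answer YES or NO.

Convert to CNF:
  S -> T0 A | b
  A -> T0 T0
  T0 -> a

CYK fill:
  [0..0]={T0}  "a"  orig:{}
  [1..1]={T0}  "a"  orig:{}
  [2..2]={T0}  "a"  orig:{}
  [0..1]={A}  "aa"
  [1..2]={A}  "aa"
  [0..2]={S}  "aaa"

S ∈ T[0,2] ⇒ YES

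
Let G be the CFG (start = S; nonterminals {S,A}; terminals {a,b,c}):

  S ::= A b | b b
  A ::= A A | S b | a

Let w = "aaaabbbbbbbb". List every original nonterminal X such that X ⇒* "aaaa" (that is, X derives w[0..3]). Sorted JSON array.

Convert to CNF:
  S -> A T0 | T0 T0
  A -> A A | S T0 | a
  T0 -> b

CYK table (by increasing span) — only the sub-triangle for w[0..3]:
  [0..0]={A}  "a"
  [1..1]={A}  "a"
  [2..2]={A}  "a"
  [3..3]={A}  "a"
  [0..1]={A}  "aa"
  [1..2]={A}  "aa"
  [2..3]={A}  "aa"
  [0..2]={A}  "aaa"
  [1..3]={A}  "aaa"
  [0..3]={A}  "aaaa"

Original NTs in T[0,3] deriving "aaaa": ["A"]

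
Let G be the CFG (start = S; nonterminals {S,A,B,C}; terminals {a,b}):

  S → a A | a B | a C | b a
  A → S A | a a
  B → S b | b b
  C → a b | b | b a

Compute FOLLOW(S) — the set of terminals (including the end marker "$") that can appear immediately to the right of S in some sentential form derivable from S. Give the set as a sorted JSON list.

Compute FIRST by fixpoint:
round 1:
  A via A→a a: +{a}
  B via B→b b: +{b}
  C via C→a b: +{a}
  C via C→b: +{b}
  S via S→a A: +{a}
  S via S→b a: +{b}
  FIRST(S)={a,b}  FIRST(A)={a}  FIRST(B)={b}  FIRST(C)={a,b}
round 2:
  A via A→S A: +{b}
  B via B→S b: +{a}
  FIRST(S)={a,b}  FIRST(A)={a,b}  FIRST(B)={a,b}  FIRST(C)={a,b}
round 3: done
  FIRST(S)={a,b}  FIRST(A)={a,b}  FIRST(B)={a,b}  FIRST(C)={a,b}

Compute FOLLOW by fixpoint:
initialize: $ ∈ FOLLOW(S)
pass 1:
  A→S A: FOLLOW(S) ⊇ FIRST(A) = {a,b}; new: +{a,b}
  S→a A: FOLLOW(A) ⊇ FOLLOW(S) ⊇ {$,a,b}; new: +{$,a,b}
  S→a B: FOLLOW(B) ⊇ FOLLOW(S) ⊇ {$,a,b}; new: +{$,a,b}
  S→a C: FOLLOW(C) ⊇ FOLLOW(S) ⊇ {$,a,b}; new: +{$,a,b}
  FOLLOW[S]={$,a,b}  FOLLOW[A]={$,a,b}  FOLLOW[B]={$,a,b}  FOLLOW[C]={$,a,b}
pass 2: — fixpoint
  FOLLOW[S]={$,a,b}  FOLLOW[A]={$,a,b}  FOLLOW[B]={$,a,b}  FOLLOW[C]={$,a,b}

FOLLOW(S) = ["$", "a", "b"]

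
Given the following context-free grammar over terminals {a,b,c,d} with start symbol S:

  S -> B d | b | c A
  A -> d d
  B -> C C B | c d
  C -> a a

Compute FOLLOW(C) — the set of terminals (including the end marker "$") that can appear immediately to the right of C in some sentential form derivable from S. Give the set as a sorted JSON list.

FIRST sets, iterate to fixpoint:
round 1:
  A via A→d d: +{d}
  B via B→c d: +{c}
  C via C→a a: +{a}
  S via S→B d: +{c}
  S via S→b: +{b}
  FIRST[S]={b,c}  FIRST[A]={d}  FIRST[B]={c}  FIRST[C]={a}
round 2:
  B via B→C C B: +{a}
  S via S→B d: +{a}
  FIRST[S]={a,b,c}  FIRST[A]={d}  FIRST[B]={a,c}  FIRST[C]={a}
round 3: (stable)
  FIRST[S]={a,b,c}  FIRST[A]={d}  FIRST[B]={a,c}  FIRST[C]={a}

FOLLOW iteration:
initialize: $ ∈ FOLLOW(S)
pass 1:
  B→C C B: FOLLOW(C) ⊇ FIRST(C) = {a}; new: +{a}
  B→C C B: FOLLOW(C) ⊇ FIRST(B) = {a,c}; new: +{c}
  S→B d: FOLLOW(B) ⊇ FIRST(d) = {d}; new: +{d}
  S→c A: FOLLOW(A) ⊇ FOLLOW(S) ⊇ {$}; new: +{$}
  S: {$}  A: {$}  B: {d}  C: {a,c}
pass 2: — fixpoint
  S: {$}  A: {$}  B: {d}  C: {a,c}

FOLLOW(C) = ["a", "c"]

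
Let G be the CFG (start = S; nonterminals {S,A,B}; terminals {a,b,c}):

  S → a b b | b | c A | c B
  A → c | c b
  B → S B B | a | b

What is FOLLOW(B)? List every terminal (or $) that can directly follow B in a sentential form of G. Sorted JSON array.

FIRST iteration:
pass 1:
  A via A→c: +{c}
  B via B→a: +{a}
  B via B→b: +{b}
  S via S→a b b: +{a}
  S via S→b: +{b}
  S via S→c A: +{c}
  S: {a,b,c}  A: {c}  B: {a,b}
pass 2:
  B via B→S B B: +{c}
  S: {a,b,c}  A: {c}  B: {a,b,c}
pass 3: (no change)
  S: {a,b,c}  A: {c}  B: {a,b,c}

FOLLOW iteration:
FOLLOW(S) := {$}
round 1:
  B→S B B: FOLLOW(S) ⊇ FIRST(B) = {a,b,c}; new: +{a,b,c}
  B→S B B: FOLLOW(B) ⊇ FIRST(B) = {a,b,c}; new: +{a,b,c}
  S→c A: FOLLOW(A) ⊇ FOLLOW(S) ⊇ {$,a,b,c}; new: +{$,a,b,c}
  S→c B: FOLLOW(B) ⊇ FOLLOW(S) ⊇ {$,a,b,c}; new: +{$}
  FOLLOW[S]={$,a,b,c}  FOLLOW[A]={$,a,b,c}  FOLLOW[B]={$,a,b,c}
round 2: done
  FOLLOW[S]={$,a,b,c}  FOLLOW[A]={$,a,b,c}  FOLLOW[B]={$,a,b,c}

FOLLOW(B) = ["$", "a", "b", "c"]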